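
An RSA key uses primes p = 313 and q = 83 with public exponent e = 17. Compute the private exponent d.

1505

φ(n) = (p−1)(q−1) = 312·82 = 25584.
Need d with 17·d ≡ 1 (mod 25584). Apply the extended Euclidean algorithm:
25584 = 1504×17 + 16
17 = 1×16 + 1
16 = 16×1 + 0
Back-substitute:
1 = 17 − 16
1 = −25584 + 1505·17
So 17·1505 ≡ 1 (mod 25584), hence d = 1505.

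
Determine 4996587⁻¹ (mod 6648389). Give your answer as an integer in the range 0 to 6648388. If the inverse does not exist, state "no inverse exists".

3621492

Run Euclid on (6648389, 4996587):
6648389 = 1×4996587 + 1651802
4996587 = 3×1651802 + 41181
1651802 = 40×41181 + 4562
41181 = 9×4562 + 123
4562 = 37×123 + 11
123 = 11×11 + 2
11 = 5×2 + 1
2 = 2×1 + 0
The gcd is 1. Working backward:
1 = 11 − 5·2
1 = −5·123 + 56·11
1 = 56·4562 − 2077·123
1 = −2077·41181 + 18749·4562
1 = 18749·1651802 − 752037·41181
1 = −752037·4996587 + 2274860·1651802
1 = 2274860·6648389 − 3026897·4996587
So 4996587·(-3026897) ≡ 1 (mod 6648389), and -3026897 ≡ 3621492 (mod 6648389).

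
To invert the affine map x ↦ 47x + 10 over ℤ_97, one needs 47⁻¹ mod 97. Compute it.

64

Extended Euclidean algorithm:
97 = 2·47 + 3
47 = 15·3 + 2
3 = 1·2 + 1
2 = 2·1 + 0
The gcd is 1. Working backward:
1 = 3 − 2
1 = −47 + 16·3
1 = 16·97 − 33·47
So 47·(-33) ≡ 1 (mod 97), and -33 ≡ 64 (mod 97).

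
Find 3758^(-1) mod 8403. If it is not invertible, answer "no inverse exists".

2681

Apply the Euclidean algorithm to 8403 and 3758:
8403 = 2·3758 + 887
3758 = 4·887 + 210
887 = 4·210 + 47
210 = 4·47 + 22
47 = 2·22 + 3
22 = 7·3 + 1
3 = 3·1 + 0
gcd = 1, so the inverse exists. Back-substitute:
1 = 22 − 7·3
1 = −7·47 + 15·22
1 = 15·210 − 67·47
1 = −67·887 + 283·210
1 = 283·3758 − 1199·887
1 = −1199·8403 + 2681·3758
So 3758·2681 ≡ 1 (mod 8403).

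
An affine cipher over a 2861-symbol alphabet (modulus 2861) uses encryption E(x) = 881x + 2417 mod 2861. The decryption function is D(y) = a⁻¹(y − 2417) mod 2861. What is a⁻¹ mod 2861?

1273

Extended Euclidean algorithm:
2861 = 3·881 + 218
881 = 4·218 + 9
218 = 24·9 + 2
9 = 4·2 + 1
2 = 2·1 + 0
gcd = 1, so the inverse exists. Back-substitute:
1 = 9 − 4·2
1 = −4·218 + 97·9
1 = 97·881 − 392·218
1 = −392·2861 + 1273·881
So 881·1273 ≡ 1 (mod 2861).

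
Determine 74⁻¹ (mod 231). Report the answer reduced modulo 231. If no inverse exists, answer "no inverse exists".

128

gcd(231, 74) by repeated division:
231 = 3×74 + 9
74 = 8×9 + 2
9 = 4×2 + 1
2 = 2×1 + 0
The gcd is 1. Working backward:
1 = 9 − 4·2
1 = −4·74 + 33·9
1 = 33·231 − 103·74
So 74·(-103) ≡ 1 (mod 231), and -103 ≡ 128 (mod 231).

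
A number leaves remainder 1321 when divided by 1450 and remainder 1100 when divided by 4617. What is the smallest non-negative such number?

5370671

Write x = 1321 + 1450·k. Then 1450·k ≡ 1100 − 1321 ≡ 4396 (mod 4617).
Need 1450⁻¹ mod 4617. Extended Euclid on (4617, 1450):
4617 = 3*1450 + 267
1450 = 5*267 + 115
267 = 2*115 + 37
115 = 3*37 + 4
37 = 9*4 + 1
4 = 4*1 + 0
Back-substitute:
1 = 37 − 9·4
1 = −9·115 + 28·37
1 = 28·267 − 65·115
1 = −65·1450 + 353·267
1 = 353·4617 − 1124·1450
1450⁻¹ ≡ 3493 (mod 4617), so k ≡ 3493·4396 ≡ 3703 (mod 4617).
x = 1321 + 1450·3703 = 5370671.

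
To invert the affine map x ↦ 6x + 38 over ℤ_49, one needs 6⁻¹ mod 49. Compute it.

Extended Euclidean algorithm:
49 = 8*6 + 1
6 = 6*1 + 0
gcd = 1, so the inverse exists. Back-substitute:
1 = 49 − 8·6
Hence 6⁻¹ ≡ -8 ≡ 41 (mod 49).

41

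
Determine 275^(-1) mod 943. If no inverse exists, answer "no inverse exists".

919

Apply the Euclidean algorithm to 943 and 275:
943 = 3·275 + 118
275 = 2·118 + 39
118 = 3·39 + 1
39 = 39·1 + 0
The gcd is 1. Working backward:
1 = 118 − 3·39
1 = −3·275 + 7·118
1 = 7·943 − 24·275
Hence 275⁻¹ ≡ -24 ≡ 919 (mod 943).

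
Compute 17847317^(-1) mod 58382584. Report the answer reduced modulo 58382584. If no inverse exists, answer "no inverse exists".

56501005

gcd(58382584, 17847317) by repeated division:
58382584 = 3*17847317 + 4840633
17847317 = 3*4840633 + 3325418
4840633 = 1*3325418 + 1515215
3325418 = 2*1515215 + 294988
1515215 = 5*294988 + 40275
294988 = 7*40275 + 13063
40275 = 3*13063 + 1086
13063 = 12*1086 + 31
1086 = 35*31 + 1
31 = 31*1 + 0
gcd = 1, so the inverse exists. Back-substitute:
1 = 1086 − 35·31
1 = −35·13063 + 421·1086
1 = 421·40275 − 1298·13063
1 = −1298·294988 + 9507·40275
1 = 9507·1515215 − 48833·294988
1 = −48833·3325418 + 107173·1515215
1 = 107173·4840633 − 156006·3325418
1 = −156006·17847317 + 575191·4840633
1 = 575191·58382584 − 1881579·17847317
So 17847317·(-1881579) ≡ 1 (mod 58382584), and -1881579 ≡ 56501005 (mod 58382584).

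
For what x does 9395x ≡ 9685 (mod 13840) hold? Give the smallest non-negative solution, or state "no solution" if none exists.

First find gcd(9395, 13840):
13840 = 1·9395 + 4445
9395 = 2·4445 + 505
4445 = 8·505 + 405
505 = 1·405 + 100
405 = 4·100 + 5
100 = 20·5 + 0
gcd = 5 and 5 | 9685, so solutions exist. Divide through by 5: 1879x ≡ 1937 (mod 2768).
Now find 1879⁻¹ mod 2768:
2768 = 1·1879 + 889
1879 = 2·889 + 101
889 = 8·101 + 81
101 = 1·81 + 20
81 = 4·20 + 1
20 = 20·1 + 0
Back-substitute:
1 = 81 − 4·20
1 = −4·101 + 5·81
1 = 5·889 − 44·101
1 = −44·1879 + 93·889
1 = 93·2768 − 137·1879
So 1879·(-137) ≡ 1 (mod 2768), i.e. 1879⁻¹ ≡ 2631.
Then x ≡ 2631·1937 ≡ 359 (mod 2768); the smallest non-negative solution is x = 359.

359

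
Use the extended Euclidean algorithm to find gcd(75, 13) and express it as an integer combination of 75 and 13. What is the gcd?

Repeated division:
75 = 5*13 + 10
13 = 1*10 + 3
10 = 3*3 + 1
3 = 3*1 + 0
gcd(75, 13) = 1.
Working backward:
1 = 10 − 3·3
1 = −3·13 + 4·10
1 = 4·75 − 23·13
So 1 = (4)·75 + (-23)·13.

1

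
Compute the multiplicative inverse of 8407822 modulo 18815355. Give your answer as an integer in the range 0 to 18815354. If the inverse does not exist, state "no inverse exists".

14157223

Apply the Euclidean algorithm to 18815355 and 8407822:
18815355 = 2×8407822 + 1999711
8407822 = 4×1999711 + 408978
1999711 = 4×408978 + 363799
408978 = 1×363799 + 45179
363799 = 8×45179 + 2367
45179 = 19×2367 + 206
2367 = 11×206 + 101
206 = 2×101 + 4
101 = 25×4 + 1
4 = 4×1 + 0
The gcd is 1. Working backward:
1 = 101 − 25·4
1 = −25·206 + 51·101
1 = 51·2367 − 586·206
1 = −586·45179 + 11185·2367
1 = 11185·363799 − 90066·45179
1 = −90066·408978 + 101251·363799
1 = 101251·1999711 − 495070·408978
1 = −495070·8407822 + 2081531·1999711
1 = 2081531·18815355 − 4658132·8407822
Hence 8407822⁻¹ ≡ -4658132 ≡ 14157223 (mod 18815355).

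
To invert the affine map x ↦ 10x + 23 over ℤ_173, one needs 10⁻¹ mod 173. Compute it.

Apply the Euclidean algorithm to 173 and 10:
173 = 17*10 + 3
10 = 3*3 + 1
3 = 3*1 + 0
Since gcd(10, 173) = 1, back-substitute to write 1 as a combination:
1 = 10 − 3·3
1 = −3·173 + 52·10
So 10·52 ≡ 1 (mod 173).

52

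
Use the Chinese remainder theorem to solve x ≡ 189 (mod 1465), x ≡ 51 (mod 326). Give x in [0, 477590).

Write x = 189 + 1465·k. Then 1465·k ≡ 51 − 189 ≡ 188 (mod 326).
Need 1465⁻¹ mod 326. Extended Euclid on (326, 161):
326 = 2*161 + 4
161 = 40*4 + 1
4 = 4*1 + 0
Back-substitute:
1 = 161 − 40·4
1 = −40·326 + 81·161
1465⁻¹ ≡ 81 (mod 326), so k ≡ 81·188 ≡ 232 (mod 326).
x = 189 + 1465·232 = 340069.

340069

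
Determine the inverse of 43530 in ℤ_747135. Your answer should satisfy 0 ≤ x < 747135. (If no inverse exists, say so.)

no inverse exists

Euclidean algorithm on 747135, 43530:
747135 = 17·43530 + 7125
43530 = 6·7125 + 780
7125 = 9·780 + 105
780 = 7·105 + 45
105 = 2·45 + 15
45 = 3·15 + 0
The gcd is 15, not 1, hence no inverse exists.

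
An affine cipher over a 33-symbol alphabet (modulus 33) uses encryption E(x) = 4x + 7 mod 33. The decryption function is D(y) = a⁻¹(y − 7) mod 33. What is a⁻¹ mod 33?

Apply the Euclidean algorithm to 33 and 4:
33 = 8·4 + 1
4 = 4·1 + 0
The gcd is 1. Working backward:
1 = 33 − 8·4
Hence 4⁻¹ ≡ -8 ≡ 25 (mod 33).

25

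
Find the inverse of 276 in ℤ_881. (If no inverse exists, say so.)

Extended Euclidean algorithm:
881 = 3×276 + 53
276 = 5×53 + 11
53 = 4×11 + 9
11 = 1×9 + 2
9 = 4×2 + 1
2 = 2×1 + 0
Since gcd(276, 881) = 1, back-substitute to write 1 as a combination:
1 = 9 − 4·2
1 = −4·11 + 5·9
1 = 5·53 − 24·11
1 = −24·276 + 125·53
1 = 125·881 − 399·276
Hence 276⁻¹ ≡ -399 ≡ 482 (mod 881).

482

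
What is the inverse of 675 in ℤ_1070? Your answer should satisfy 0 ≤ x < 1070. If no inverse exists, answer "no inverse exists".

Euclidean algorithm on 1070, 675:
1070 = 1×675 + 395
675 = 1×395 + 280
395 = 1×280 + 115
280 = 2×115 + 50
115 = 2×50 + 15
50 = 3×15 + 5
15 = 3×5 + 0
Since gcd = 5 > 1, 675 is not a unit mod 1070.

no inverse exists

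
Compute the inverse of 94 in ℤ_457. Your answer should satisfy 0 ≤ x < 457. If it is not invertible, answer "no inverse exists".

Run Euclid on (457, 94):
457 = 4·94 + 81
94 = 1·81 + 13
81 = 6·13 + 3
13 = 4·3 + 1
3 = 3·1 + 0
Since gcd(94, 457) = 1, back-substitute to write 1 as a combination:
1 = 13 − 4·3
1 = −4·81 + 25·13
1 = 25·94 − 29·81
1 = −29·457 + 141·94
So 94·141 ≡ 1 (mod 457).

141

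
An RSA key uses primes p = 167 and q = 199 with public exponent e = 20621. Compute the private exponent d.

φ(n) = (p−1)(q−1) = 166·198 = 32868.
Need d with 20621·d ≡ 1 (mod 32868). Apply the extended Euclidean algorithm:
32868 = 1*20621 + 12247
20621 = 1*12247 + 8374
12247 = 1*8374 + 3873
8374 = 2*3873 + 628
3873 = 6*628 + 105
628 = 5*105 + 103
105 = 1*103 + 2
103 = 51*2 + 1
2 = 2*1 + 0
Back-substitute:
1 = 103 − 51·2
1 = −51·105 + 52·103
1 = 52·628 − 311·105
1 = −311·3873 + 1918·628
1 = 1918·8374 − 4147·3873
1 = −4147·12247 + 6065·8374
1 = 6065·20621 − 10212·12247
1 = −10212·32868 + 16277·20621
So 20621·16277 ≡ 1 (mod 32868), hence d = 16277.

16277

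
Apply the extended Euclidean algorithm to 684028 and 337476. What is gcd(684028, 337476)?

4

Repeated division:
684028 = 2*337476 + 9076
337476 = 37*9076 + 1664
9076 = 5*1664 + 756
1664 = 2*756 + 152
756 = 4*152 + 148
152 = 1*148 + 4
148 = 37*4 + 0
gcd(684028, 337476) = 4.
Working backward:
4 = 152 − 148
4 = −756 + 5·152
4 = 5·1664 − 11·756
4 = −11·9076 + 60·1664
4 = 60·337476 − 2231·9076
4 = −2231·684028 + 4522·337476
So 4 = (-2231)·684028 + (4522)·337476.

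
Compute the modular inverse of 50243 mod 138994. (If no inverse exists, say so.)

22303

Apply the Euclidean algorithm to 138994 and 50243:
138994 = 2·50243 + 38508
50243 = 1·38508 + 11735
38508 = 3·11735 + 3303
11735 = 3·3303 + 1826
3303 = 1·1826 + 1477
1826 = 1·1477 + 349
1477 = 4·349 + 81
349 = 4·81 + 25
81 = 3·25 + 6
25 = 4·6 + 1
6 = 6·1 + 0
Since gcd(50243, 138994) = 1, back-substitute to write 1 as a combination:
1 = 25 − 4·6
1 = −4·81 + 13·25
1 = 13·349 − 56·81
1 = −56·1477 + 237·349
1 = 237·1826 − 293·1477
1 = −293·3303 + 530·1826
1 = 530·11735 − 1883·3303
1 = −1883·38508 + 6179·11735
1 = 6179·50243 − 8062·38508
1 = −8062·138994 + 22303·50243
So 50243·22303 ≡ 1 (mod 138994).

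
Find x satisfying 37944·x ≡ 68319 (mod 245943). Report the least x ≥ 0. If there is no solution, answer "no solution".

First find gcd(37944, 245943):
245943 = 6*37944 + 18279
37944 = 2*18279 + 1386
18279 = 13*1386 + 261
1386 = 5*261 + 81
261 = 3*81 + 18
81 = 4*18 + 9
18 = 2*9 + 0
gcd = 9 and 9 | 68319, so solutions exist. Divide through by 9: 4216x ≡ 7591 (mod 27327).
Now find 4216⁻¹ mod 27327:
27327 = 6×4216 + 2031
4216 = 2×2031 + 154
2031 = 13×154 + 29
154 = 5×29 + 9
29 = 3×9 + 2
9 = 4×2 + 1
2 = 2×1 + 0
Back-substitute:
1 = 9 − 4·2
1 = −4·29 + 13·9
1 = 13·154 − 69·29
1 = −69·2031 + 910·154
1 = 910·4216 − 1889·2031
1 = −1889·27327 + 12244·4216
So 4216⁻¹ ≡ 12244 (mod 27327).
Then x ≡ 12244·7591 ≡ 5077 (mod 27327); the smallest non-negative solution is x = 5077.

5077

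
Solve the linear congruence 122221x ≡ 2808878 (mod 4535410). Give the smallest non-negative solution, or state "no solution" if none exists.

no solution

gcd(122221, 4535410):
4535410 = 37·122221 + 13233
122221 = 9·13233 + 3124
13233 = 4·3124 + 737
3124 = 4·737 + 176
737 = 4·176 + 33
176 = 5·33 + 11
33 = 3·11 + 0
gcd = 11, but 11 ∤ 2808878, so the congruence has no solution.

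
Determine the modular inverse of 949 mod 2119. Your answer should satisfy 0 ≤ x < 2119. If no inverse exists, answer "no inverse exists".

Euclidean algorithm on 2119, 949:
2119 = 2·949 + 221
949 = 4·221 + 65
221 = 3·65 + 26
65 = 2·26 + 13
26 = 2·13 + 0
Since gcd = 13 > 1, 949 is not a unit mod 2119.

no inverse exists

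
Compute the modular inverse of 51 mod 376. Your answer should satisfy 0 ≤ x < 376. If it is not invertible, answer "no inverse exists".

59

Extended Euclidean algorithm:
376 = 7*51 + 19
51 = 2*19 + 13
19 = 1*13 + 6
13 = 2*6 + 1
6 = 6*1 + 0
gcd = 1, so the inverse exists. Back-substitute:
1 = 13 − 2·6
1 = −2·19 + 3·13
1 = 3·51 − 8·19
1 = −8·376 + 59·51
So 51·59 ≡ 1 (mod 376).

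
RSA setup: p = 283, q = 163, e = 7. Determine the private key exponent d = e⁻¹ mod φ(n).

φ(n) = (p−1)(q−1) = 282·162 = 45684.
Need d with 7·d ≡ 1 (mod 45684). Apply the extended Euclidean algorithm:
45684 = 6526×7 + 2
7 = 3×2 + 1
2 = 2×1 + 0
Back-substitute:
1 = 7 − 3·2
1 = −3·45684 + 19579·7
So 7·19579 ≡ 1 (mod 45684), hence d = 19579.

19579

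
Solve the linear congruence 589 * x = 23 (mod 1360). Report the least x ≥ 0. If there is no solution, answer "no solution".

First find gcd(589, 1360):
1360 = 2·589 + 182
589 = 3·182 + 43
182 = 4·43 + 10
43 = 4·10 + 3
10 = 3·3 + 1
3 = 3·1 + 0
gcd = 1, so a unique solution mod 1360 exists.
Back-substitute for the Bézout coefficients:
1 = 10 − 3·3
1 = −3·43 + 13·10
1 = 13·182 − 55·43
1 = −55·589 + 178·182
1 = 178·1360 − 411·589
So 589·(-411) ≡ 1 (mod 1360), giving 589⁻¹ ≡ 949.
x ≡ 589⁻¹·23 ≡ 949·23 ≡ 67 (mod 1360).

67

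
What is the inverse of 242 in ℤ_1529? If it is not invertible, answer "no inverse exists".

no inverse exists

Compute gcd(242, 1529):
1529 = 6×242 + 77
242 = 3×77 + 11
77 = 7×11 + 0
gcd(242, 1529) = 11 ≠ 1, so 242 has no multiplicative inverse modulo 1529.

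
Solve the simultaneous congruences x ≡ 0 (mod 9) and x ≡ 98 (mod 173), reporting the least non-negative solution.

Write x = 0 + 9·k. Then 9·k ≡ 98 − 0 ≡ 98 (mod 173).
Need 9⁻¹ mod 173. Extended Euclid on (173, 9):
173 = 19*9 + 2
9 = 4*2 + 1
2 = 2*1 + 0
Back-substitute:
1 = 9 − 4·2
1 = −4·173 + 77·9
9⁻¹ ≡ 77 (mod 173), so k ≡ 77·98 ≡ 107 (mod 173).
x = 0 + 9·107 = 963.

963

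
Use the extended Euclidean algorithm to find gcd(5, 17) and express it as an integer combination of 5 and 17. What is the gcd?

Euclidean algorithm:
17 = 3·5 + 2
5 = 2·2 + 1
2 = 2·1 + 0
gcd(5, 17) = 1.
Working backward:
1 = 5 − 2·2
1 = −2·17 + 7·5
So 1 = (-2)·17 + (7)·5.

1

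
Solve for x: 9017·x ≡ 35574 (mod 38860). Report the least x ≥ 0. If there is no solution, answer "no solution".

First find gcd(9017, 38860):
38860 = 4*9017 + 2792
9017 = 3*2792 + 641
2792 = 4*641 + 228
641 = 2*228 + 185
228 = 1*185 + 43
185 = 4*43 + 13
43 = 3*13 + 4
13 = 3*4 + 1
4 = 4*1 + 0
gcd = 1, so a unique solution mod 38860 exists.
Back-substitute for the Bézout coefficients:
1 = 13 − 3·4
1 = −3·43 + 10·13
1 = 10·185 − 43·43
1 = −43·228 + 53·185
1 = 53·641 − 149·228
1 = −149·2792 + 649·641
1 = 649·9017 − 2096·2792
1 = −2096·38860 + 9033·9017
So 9017·(9033) ≡ 1 (mod 38860), giving 9017⁻¹ ≡ 9033.
x ≡ 9017⁻¹·35574 ≡ 9033·35574 ≡ 6602 (mod 38860).

6602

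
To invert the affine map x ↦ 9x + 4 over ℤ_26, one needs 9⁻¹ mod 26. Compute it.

3

Apply the Euclidean algorithm to 26 and 9:
26 = 2×9 + 8
9 = 1×8 + 1
8 = 8×1 + 0
gcd = 1, so the inverse exists. Back-substitute:
1 = 9 − 8
1 = −26 + 3·9
So 9·3 ≡ 1 (mod 26).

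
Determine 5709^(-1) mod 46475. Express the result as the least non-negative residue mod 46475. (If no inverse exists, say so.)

Compute gcd(5709, 46475):
46475 = 8·5709 + 803
5709 = 7·803 + 88
803 = 9·88 + 11
88 = 8·11 + 0
gcd(5709, 46475) = 11 ≠ 1, so 5709 has no multiplicative inverse modulo 46475.

no inverse exists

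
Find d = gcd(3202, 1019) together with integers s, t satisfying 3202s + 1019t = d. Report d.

1

Euclidean algorithm:
3202 = 3×1019 + 145
1019 = 7×145 + 4
145 = 36×4 + 1
4 = 4×1 + 0
gcd(3202, 1019) = 1.
Express as a combination:
1 = 145 − 36·4
1 = −36·1019 + 253·145
1 = 253·3202 − 795·1019
So 1 = (253)·3202 + (-795)·1019.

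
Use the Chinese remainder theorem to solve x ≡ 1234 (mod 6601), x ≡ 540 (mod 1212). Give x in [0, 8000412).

4133460

Write x = 1234 + 6601·k. Then 6601·k ≡ 540 − 1234 ≡ 518 (mod 1212).
Need 6601⁻¹ mod 1212. Extended Euclid on (1212, 541):
1212 = 2×541 + 130
541 = 4×130 + 21
130 = 6×21 + 4
21 = 5×4 + 1
4 = 4×1 + 0
Back-substitute:
1 = 21 − 5·4
1 = −5·130 + 31·21
1 = 31·541 − 129·130
1 = −129·1212 + 289·541
6601⁻¹ ≡ 289 (mod 1212), so k ≡ 289·518 ≡ 626 (mod 1212).
x = 1234 + 6601·626 = 4133460.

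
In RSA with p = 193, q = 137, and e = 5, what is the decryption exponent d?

φ(n) = (p−1)(q−1) = 192·136 = 26112.
Need d with 5·d ≡ 1 (mod 26112). Apply the extended Euclidean algorithm:
26112 = 5222*5 + 2
5 = 2*2 + 1
2 = 2*1 + 0
Back-substitute:
1 = 5 − 2·2
1 = −2·26112 + 10445·5
So 5·10445 ≡ 1 (mod 26112), hence d = 10445.

10445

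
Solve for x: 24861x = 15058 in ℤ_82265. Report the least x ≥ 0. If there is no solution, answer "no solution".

56558

First find gcd(24861, 82265):
82265 = 3·24861 + 7682
24861 = 3·7682 + 1815
7682 = 4·1815 + 422
1815 = 4·422 + 127
422 = 3·127 + 41
127 = 3·41 + 4
41 = 10·4 + 1
4 = 4·1 + 0
gcd = 1, so a unique solution mod 82265 exists.
Back-substitute for the Bézout coefficients:
1 = 41 − 10·4
1 = −10·127 + 31·41
1 = 31·422 − 103·127
1 = −103·1815 + 443·422
1 = 443·7682 − 1875·1815
1 = −1875·24861 + 6068·7682
1 = 6068·82265 − 20079·24861
So 24861·(-20079) ≡ 1 (mod 82265), giving 24861⁻¹ ≡ 62186.
x ≡ 24861⁻¹·15058 ≡ 62186·15058 ≡ 56558 (mod 82265).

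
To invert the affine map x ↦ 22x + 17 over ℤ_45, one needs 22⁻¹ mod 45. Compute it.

Extended Euclidean algorithm:
45 = 2·22 + 1
22 = 22·1 + 0
The gcd is 1. Working backward:
1 = 45 − 2·22
Thus 22·(-2) ≡ 1 (mod 45); reducing, -2 mod 45 = 43.

43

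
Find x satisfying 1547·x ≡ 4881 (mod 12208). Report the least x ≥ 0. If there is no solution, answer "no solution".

no solution

gcd(1547, 12208):
12208 = 7*1547 + 1379
1547 = 1*1379 + 168
1379 = 8*168 + 35
168 = 4*35 + 28
35 = 1*28 + 7
28 = 4*7 + 0
gcd = 7, but 7 ∤ 4881, so the congruence has no solution.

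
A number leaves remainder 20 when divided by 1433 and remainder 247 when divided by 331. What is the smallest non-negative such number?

111794

Write x = 20 + 1433·k. Then 1433·k ≡ 247 − 20 ≡ 227 (mod 331).
Need 1433⁻¹ mod 331. Extended Euclid on (331, 109):
331 = 3*109 + 4
109 = 27*4 + 1
4 = 4*1 + 0
Back-substitute:
1 = 109 − 27·4
1 = −27·331 + 82·109
1433⁻¹ ≡ 82 (mod 331), so k ≡ 82·227 ≡ 78 (mod 331).
x = 20 + 1433·78 = 111794.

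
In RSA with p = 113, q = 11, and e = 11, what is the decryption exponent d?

φ(n) = (p−1)(q−1) = 112·10 = 1120.
Need d with 11·d ≡ 1 (mod 1120). Apply the extended Euclidean algorithm:
1120 = 101×11 + 9
11 = 1×9 + 2
9 = 4×2 + 1
2 = 2×1 + 0
Back-substitute:
1 = 9 − 4·2
1 = −4·11 + 5·9
1 = 5·1120 − 509·11
So 11·(-509) ≡ 1 (mod 1120), hence d ≡ -509 ≡ 611 (mod 1120).

611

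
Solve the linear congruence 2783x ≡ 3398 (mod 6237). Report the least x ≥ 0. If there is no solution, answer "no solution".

gcd(2783, 6237):
6237 = 2×2783 + 671
2783 = 4×671 + 99
671 = 6×99 + 77
99 = 1×77 + 22
77 = 3×22 + 11
22 = 2×11 + 0
gcd = 11, but 11 ∤ 3398, so the congruence has no solution.

no solution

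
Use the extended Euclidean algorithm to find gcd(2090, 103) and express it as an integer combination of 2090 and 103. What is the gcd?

1

Euclidean algorithm:
2090 = 20*103 + 30
103 = 3*30 + 13
30 = 2*13 + 4
13 = 3*4 + 1
4 = 4*1 + 0
gcd(2090, 103) = 1.
Back-substituting:
1 = 13 − 3·4
1 = −3·30 + 7·13
1 = 7·103 − 24·30
1 = −24·2090 + 487·103
So 1 = (-24)·2090 + (487)·103.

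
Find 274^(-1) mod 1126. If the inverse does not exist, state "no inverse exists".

no inverse exists

Compute gcd(274, 1126):
1126 = 4·274 + 30
274 = 9·30 + 4
30 = 7·4 + 2
4 = 2·2 + 0
The gcd is 2, not 1, hence no inverse exists.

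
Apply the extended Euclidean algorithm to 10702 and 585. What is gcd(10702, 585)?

1

Euclidean algorithm:
10702 = 18·585 + 172
585 = 3·172 + 69
172 = 2·69 + 34
69 = 2·34 + 1
34 = 34·1 + 0
gcd(10702, 585) = 1.
Express as a combination:
1 = 69 − 2·34
1 = −2·172 + 5·69
1 = 5·585 − 17·172
1 = −17·10702 + 311·585
So 1 = (-17)·10702 + (311)·585.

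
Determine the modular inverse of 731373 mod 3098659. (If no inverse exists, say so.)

Apply the Euclidean algorithm to 3098659 and 731373:
3098659 = 4·731373 + 173167
731373 = 4·173167 + 38705
173167 = 4·38705 + 18347
38705 = 2·18347 + 2011
18347 = 9·2011 + 248
2011 = 8·248 + 27
248 = 9·27 + 5
27 = 5·5 + 2
5 = 2·2 + 1
2 = 2·1 + 0
Since gcd(731373, 3098659) = 1, back-substitute to write 1 as a combination:
1 = 5 − 2·2
1 = −2·27 + 11·5
1 = 11·248 − 101·27
1 = −101·2011 + 819·248
1 = 819·18347 − 7472·2011
1 = −7472·38705 + 15763·18347
1 = 15763·173167 − 70524·38705
1 = −70524·731373 + 297859·173167
1 = 297859·3098659 − 1261960·731373
Hence 731373⁻¹ ≡ -1261960 ≡ 1836699 (mod 3098659).

1836699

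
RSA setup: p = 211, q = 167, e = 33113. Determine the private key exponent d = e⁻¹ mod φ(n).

φ(n) = (p−1)(q−1) = 210·166 = 34860.
Need d with 33113·d ≡ 1 (mod 34860). Apply the extended Euclidean algorithm:
34860 = 1×33113 + 1747
33113 = 18×1747 + 1667
1747 = 1×1667 + 80
1667 = 20×80 + 67
80 = 1×67 + 13
67 = 5×13 + 2
13 = 6×2 + 1
2 = 2×1 + 0
Back-substitute:
1 = 13 − 6·2
1 = −6·67 + 31·13
1 = 31·80 − 37·67
1 = −37·1667 + 771·80
1 = 771·1747 − 808·1667
1 = −808·33113 + 15315·1747
1 = 15315·34860 − 16123·33113
So 33113·(-16123) ≡ 1 (mod 34860), hence d ≡ -16123 ≡ 18737 (mod 34860).

18737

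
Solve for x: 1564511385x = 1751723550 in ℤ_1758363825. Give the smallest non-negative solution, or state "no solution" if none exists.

21372700

First find gcd(1564511385, 1758363825):
1758363825 = 1*1564511385 + 193852440
1564511385 = 8*193852440 + 13691865
193852440 = 14*13691865 + 2166330
13691865 = 6*2166330 + 693885
2166330 = 3*693885 + 84675
693885 = 8*84675 + 16485
84675 = 5*16485 + 2250
16485 = 7*2250 + 735
2250 = 3*735 + 45
735 = 16*45 + 15
45 = 3*15 + 0
gcd = 15 and 15 | 1751723550, so solutions exist. Divide through by 15: 104300759x ≡ 116781570 (mod 117224255).
Now find 104300759⁻¹ mod 117224255:
117224255 = 1×104300759 + 12923496
104300759 = 8×12923496 + 912791
12923496 = 14×912791 + 144422
912791 = 6×144422 + 46259
144422 = 3×46259 + 5645
46259 = 8×5645 + 1099
5645 = 5×1099 + 150
1099 = 7×150 + 49
150 = 3×49 + 3
49 = 16×3 + 1
3 = 3×1 + 0
Back-substitute:
1 = 49 − 16·3
1 = −16·150 + 49·49
1 = 49·1099 − 359·150
1 = −359·5645 + 1844·1099
1 = 1844·46259 − 15111·5645
1 = −15111·144422 + 47177·46259
1 = 47177·912791 − 298173·144422
1 = −298173·12923496 + 4221599·912791
1 = 4221599·104300759 − 34070965·12923496
1 = −34070965·117224255 + 38292564·104300759
So 104300759⁻¹ ≡ 38292564 (mod 117224255).
Then x ≡ 38292564·116781570 ≡ 21372700 (mod 117224255); the smallest non-negative solution is x = 21372700.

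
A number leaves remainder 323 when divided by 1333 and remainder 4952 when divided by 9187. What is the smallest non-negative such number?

Write x = 323 + 1333·k. Then 1333·k ≡ 4952 − 323 ≡ 4629 (mod 9187).
Need 1333⁻¹ mod 9187. Extended Euclid on (9187, 1333):
9187 = 6×1333 + 1189
1333 = 1×1189 + 144
1189 = 8×144 + 37
144 = 3×37 + 33
37 = 1×33 + 4
33 = 8×4 + 1
4 = 4×1 + 0
Back-substitute:
1 = 33 − 8·4
1 = −8·37 + 9·33
1 = 9·144 − 35·37
1 = −35·1189 + 289·144
1 = 289·1333 − 324·1189
1 = −324·9187 + 2233·1333
1333⁻¹ ≡ 2233 (mod 9187), so k ≡ 2233·4629 ≡ 1182 (mod 9187).
x = 323 + 1333·1182 = 1575929.

1575929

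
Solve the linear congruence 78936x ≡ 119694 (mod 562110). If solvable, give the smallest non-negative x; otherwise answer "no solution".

First find gcd(78936, 562110):
562110 = 7×78936 + 9558
78936 = 8×9558 + 2472
9558 = 3×2472 + 2142
2472 = 1×2142 + 330
2142 = 6×330 + 162
330 = 2×162 + 6
162 = 27×6 + 0
gcd = 6 and 6 | 119694, so solutions exist. Divide through by 6: 13156x ≡ 19949 (mod 93685).
Now find 13156⁻¹ mod 93685:
93685 = 7·13156 + 1593
13156 = 8·1593 + 412
1593 = 3·412 + 357
412 = 1·357 + 55
357 = 6·55 + 27
55 = 2·27 + 1
27 = 27·1 + 0
Back-substitute:
1 = 55 − 2·27
1 = −2·357 + 13·55
1 = 13·412 − 15·357
1 = −15·1593 + 58·412
1 = 58·13156 − 479·1593
1 = −479·93685 + 3411·13156
So 13156⁻¹ ≡ 3411 (mod 93685).
Then x ≡ 3411·19949 ≡ 30729 (mod 93685); the smallest non-negative solution is x = 30729.

30729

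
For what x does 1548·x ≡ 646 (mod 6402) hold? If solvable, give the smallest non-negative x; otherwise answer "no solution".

no solution

gcd(1548, 6402):
6402 = 4*1548 + 210
1548 = 7*210 + 78
210 = 2*78 + 54
78 = 1*54 + 24
54 = 2*24 + 6
24 = 4*6 + 0
gcd = 6, but 6 ∤ 646, so the congruence has no solution.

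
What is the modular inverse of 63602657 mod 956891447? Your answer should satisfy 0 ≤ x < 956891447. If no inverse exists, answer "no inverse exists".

29811836

Run Euclid on (956891447, 63602657):
956891447 = 15·63602657 + 2851592
63602657 = 22·2851592 + 867633
2851592 = 3·867633 + 248693
867633 = 3·248693 + 121554
248693 = 2·121554 + 5585
121554 = 21·5585 + 4269
5585 = 1·4269 + 1316
4269 = 3·1316 + 321
1316 = 4·321 + 32
321 = 10·32 + 1
32 = 32·1 + 0
Since gcd(63602657, 956891447) = 1, back-substitute to write 1 as a combination:
1 = 321 − 10·32
1 = −10·1316 + 41·321
1 = 41·4269 − 133·1316
1 = −133·5585 + 174·4269
1 = 174·121554 − 3787·5585
1 = −3787·248693 + 7748·121554
1 = 7748·867633 − 27031·248693
1 = −27031·2851592 + 88841·867633
1 = 88841·63602657 − 1981533·2851592
1 = −1981533·956891447 + 29811836·63602657
So 63602657·29811836 ≡ 1 (mod 956891447).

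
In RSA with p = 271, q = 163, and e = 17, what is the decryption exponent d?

φ(n) = (p−1)(q−1) = 270·162 = 43740.
Need d with 17·d ≡ 1 (mod 43740). Apply the extended Euclidean algorithm:
43740 = 2572·17 + 16
17 = 1·16 + 1
16 = 16·1 + 0
Back-substitute:
1 = 17 − 16
1 = −43740 + 2573·17
So 17·2573 ≡ 1 (mod 43740), hence d = 2573.

2573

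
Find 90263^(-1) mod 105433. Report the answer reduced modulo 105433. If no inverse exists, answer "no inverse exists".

59750

Extended Euclidean algorithm:
105433 = 1*90263 + 15170
90263 = 5*15170 + 14413
15170 = 1*14413 + 757
14413 = 19*757 + 30
757 = 25*30 + 7
30 = 4*7 + 2
7 = 3*2 + 1
2 = 2*1 + 0
gcd = 1, so the inverse exists. Back-substitute:
1 = 7 − 3·2
1 = −3·30 + 13·7
1 = 13·757 − 328·30
1 = −328·14413 + 6245·757
1 = 6245·15170 − 6573·14413
1 = −6573·90263 + 39110·15170
1 = 39110·105433 − 45683·90263
Hence 90263⁻¹ ≡ -45683 ≡ 59750 (mod 105433).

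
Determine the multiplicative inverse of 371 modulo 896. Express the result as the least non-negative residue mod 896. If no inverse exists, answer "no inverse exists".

no inverse exists

Euclidean algorithm on 896, 371:
896 = 2×371 + 154
371 = 2×154 + 63
154 = 2×63 + 28
63 = 2×28 + 7
28 = 4×7 + 0
The gcd is 7, not 1, hence no inverse exists.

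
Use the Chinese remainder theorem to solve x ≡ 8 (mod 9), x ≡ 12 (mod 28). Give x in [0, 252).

152

Write x = 8 + 9·k. Then 9·k ≡ 12 − 8 ≡ 4 (mod 28).
Need 9⁻¹ mod 28. Extended Euclid on (28, 9):
28 = 3*9 + 1
9 = 9*1 + 0
Back-substitute:
1 = 28 − 3·9
9⁻¹ ≡ 25 (mod 28), so k ≡ 25·4 ≡ 16 (mod 28).
x = 8 + 9·16 = 152.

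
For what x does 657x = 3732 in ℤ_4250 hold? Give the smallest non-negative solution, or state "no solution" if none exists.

976

First find gcd(657, 4250):
4250 = 6*657 + 308
657 = 2*308 + 41
308 = 7*41 + 21
41 = 1*21 + 20
21 = 1*20 + 1
20 = 20*1 + 0
gcd = 1, so a unique solution mod 4250 exists.
Back-substitute for the Bézout coefficients:
1 = 21 − 20
1 = −41 + 2·21
1 = 2·308 − 15·41
1 = −15·657 + 32·308
1 = 32·4250 − 207·657
So 657·(-207) ≡ 1 (mod 4250), giving 657⁻¹ ≡ 4043.
x ≡ 657⁻¹·3732 ≡ 4043·3732 ≡ 976 (mod 4250).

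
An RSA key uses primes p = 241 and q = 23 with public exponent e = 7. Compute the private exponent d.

φ(n) = (p−1)(q−1) = 240·22 = 5280.
Need d with 7·d ≡ 1 (mod 5280). Apply the extended Euclidean algorithm:
5280 = 754*7 + 2
7 = 3*2 + 1
2 = 2*1 + 0
Back-substitute:
1 = 7 − 3·2
1 = −3·5280 + 2263·7
So 7·2263 ≡ 1 (mod 5280), hence d = 2263.

2263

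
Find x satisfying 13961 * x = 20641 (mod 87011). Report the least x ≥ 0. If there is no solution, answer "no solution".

64476

First find gcd(13961, 87011):
87011 = 6×13961 + 3245
13961 = 4×3245 + 981
3245 = 3×981 + 302
981 = 3×302 + 75
302 = 4×75 + 2
75 = 37×2 + 1
2 = 2×1 + 0
gcd = 1, so a unique solution mod 87011 exists.
Back-substitute for the Bézout coefficients:
1 = 75 − 37·2
1 = −37·302 + 149·75
1 = 149·981 − 484·302
1 = −484·3245 + 1601·981
1 = 1601·13961 − 6888·3245
1 = −6888·87011 + 42929·13961
So 13961·(42929) ≡ 1 (mod 87011), giving 13961⁻¹ ≡ 42929.
x ≡ 13961⁻¹·20641 ≡ 42929·20641 ≡ 64476 (mod 87011).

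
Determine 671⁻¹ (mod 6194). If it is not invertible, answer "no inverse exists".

3037

gcd(6194, 671) by repeated division:
6194 = 9*671 + 155
671 = 4*155 + 51
155 = 3*51 + 2
51 = 25*2 + 1
2 = 2*1 + 0
gcd = 1, so the inverse exists. Back-substitute:
1 = 51 − 25·2
1 = −25·155 + 76·51
1 = 76·671 − 329·155
1 = −329·6194 + 3037·671
So 671·3037 ≡ 1 (mod 6194).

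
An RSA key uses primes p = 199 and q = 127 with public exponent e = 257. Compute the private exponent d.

φ(n) = (p−1)(q−1) = 198·126 = 24948.
Need d with 257·d ≡ 1 (mod 24948). Apply the extended Euclidean algorithm:
24948 = 97·257 + 19
257 = 13·19 + 10
19 = 1·10 + 9
10 = 1·9 + 1
9 = 9·1 + 0
Back-substitute:
1 = 10 − 9
1 = −19 + 2·10
1 = 2·257 − 27·19
1 = −27·24948 + 2621·257
So 257·2621 ≡ 1 (mod 24948), hence d = 2621.

2621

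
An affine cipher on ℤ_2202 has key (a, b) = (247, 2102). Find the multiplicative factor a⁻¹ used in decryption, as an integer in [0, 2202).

Apply the Euclidean algorithm to 2202 and 247:
2202 = 8×247 + 226
247 = 1×226 + 21
226 = 10×21 + 16
21 = 1×16 + 5
16 = 3×5 + 1
5 = 5×1 + 0
The gcd is 1. Working backward:
1 = 16 − 3·5
1 = −3·21 + 4·16
1 = 4·226 − 43·21
1 = −43·247 + 47·226
1 = 47·2202 − 419·247
Thus 247·(-419) ≡ 1 (mod 2202); reducing, -419 mod 2202 = 1783.

1783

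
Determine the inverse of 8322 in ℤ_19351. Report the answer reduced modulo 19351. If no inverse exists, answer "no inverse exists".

5969

Run Euclid on (19351, 8322):
19351 = 2·8322 + 2707
8322 = 3·2707 + 201
2707 = 13·201 + 94
201 = 2·94 + 13
94 = 7·13 + 3
13 = 4·3 + 1
3 = 3·1 + 0
The gcd is 1. Working backward:
1 = 13 − 4·3
1 = −4·94 + 29·13
1 = 29·201 − 62·94
1 = −62·2707 + 835·201
1 = 835·8322 − 2567·2707
1 = −2567·19351 + 5969·8322
So 8322·5969 ≡ 1 (mod 19351).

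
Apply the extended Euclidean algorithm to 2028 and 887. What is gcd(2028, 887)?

1

Repeated division:
2028 = 2×887 + 254
887 = 3×254 + 125
254 = 2×125 + 4
125 = 31×4 + 1
4 = 4×1 + 0
gcd(2028, 887) = 1.
Express as a combination:
1 = 125 − 31·4
1 = −31·254 + 63·125
1 = 63·887 − 220·254
1 = −220·2028 + 503·887
So 1 = (-220)·2028 + (503)·887.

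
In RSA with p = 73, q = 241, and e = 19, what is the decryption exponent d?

1819

φ(n) = (p−1)(q−1) = 72·240 = 17280.
Need d with 19·d ≡ 1 (mod 17280). Apply the extended Euclidean algorithm:
17280 = 909×19 + 9
19 = 2×9 + 1
9 = 9×1 + 0
Back-substitute:
1 = 19 − 2·9
1 = −2·17280 + 1819·19
So 19·1819 ≡ 1 (mod 17280), hence d = 1819.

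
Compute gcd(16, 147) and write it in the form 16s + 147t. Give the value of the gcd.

Repeated division:
147 = 9·16 + 3
16 = 5·3 + 1
3 = 3·1 + 0
gcd(16, 147) = 1.
Working backward:
1 = 16 − 5·3
1 = −5·147 + 46·16
So 1 = (-5)·147 + (46)·16.

1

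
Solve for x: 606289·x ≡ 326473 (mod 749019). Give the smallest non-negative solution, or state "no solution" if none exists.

First find gcd(606289, 749019):
749019 = 1·606289 + 142730
606289 = 4·142730 + 35369
142730 = 4·35369 + 1254
35369 = 28·1254 + 257
1254 = 4·257 + 226
257 = 1·226 + 31
226 = 7·31 + 9
31 = 3·9 + 4
9 = 2·4 + 1
4 = 4·1 + 0
gcd = 1, so a unique solution mod 749019 exists.
Back-substitute for the Bézout coefficients:
1 = 9 − 2·4
1 = −2·31 + 7·9
1 = 7·226 − 51·31
1 = −51·257 + 58·226
1 = 58·1254 − 283·257
1 = −283·35369 + 7982·1254
1 = 7982·142730 − 32211·35369
1 = −32211·606289 + 136826·142730
1 = 136826·749019 − 169037·606289
So 606289·(-169037) ≡ 1 (mod 749019), giving 606289⁻¹ ≡ 579982.
x ≡ 606289⁻¹·326473 ≡ 579982·326473 ≡ 205381 (mod 749019).

205381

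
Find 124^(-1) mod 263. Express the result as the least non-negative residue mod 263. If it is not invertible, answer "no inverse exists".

70

Run Euclid on (263, 124):
263 = 2·124 + 15
124 = 8·15 + 4
15 = 3·4 + 3
4 = 1·3 + 1
3 = 3·1 + 0
Since gcd(124, 263) = 1, back-substitute to write 1 as a combination:
1 = 4 − 3
1 = −15 + 4·4
1 = 4·124 − 33·15
1 = −33·263 + 70·124
So 124·70 ≡ 1 (mod 263).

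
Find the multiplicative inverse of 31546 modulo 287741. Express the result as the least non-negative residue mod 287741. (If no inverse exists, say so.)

Extended Euclidean algorithm:
287741 = 9×31546 + 3827
31546 = 8×3827 + 930
3827 = 4×930 + 107
930 = 8×107 + 74
107 = 1×74 + 33
74 = 2×33 + 8
33 = 4×8 + 1
8 = 8×1 + 0
gcd = 1, so the inverse exists. Back-substitute:
1 = 33 − 4·8
1 = −4·74 + 9·33
1 = 9·107 − 13·74
1 = −13·930 + 113·107
1 = 113·3827 − 465·930
1 = −465·31546 + 3833·3827
1 = 3833·287741 − 34962·31546
Hence 31546⁻¹ ≡ -34962 ≡ 252779 (mod 287741).

252779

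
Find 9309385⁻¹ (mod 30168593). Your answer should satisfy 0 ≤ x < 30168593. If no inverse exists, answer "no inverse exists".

Apply the Euclidean algorithm to 30168593 and 9309385:
30168593 = 3*9309385 + 2240438
9309385 = 4*2240438 + 347633
2240438 = 6*347633 + 154640
347633 = 2*154640 + 38353
154640 = 4*38353 + 1228
38353 = 31*1228 + 285
1228 = 4*285 + 88
285 = 3*88 + 21
88 = 4*21 + 4
21 = 5*4 + 1
4 = 4*1 + 0
The gcd is 1. Working backward:
1 = 21 − 5·4
1 = −5·88 + 21·21
1 = 21·285 − 68·88
1 = −68·1228 + 293·285
1 = 293·38353 − 9151·1228
1 = −9151·154640 + 36897·38353
1 = 36897·347633 − 82945·154640
1 = −82945·2240438 + 534567·347633
1 = 534567·9309385 − 2221213·2240438
1 = −2221213·30168593 + 7198206·9309385
So 9309385·7198206 ≡ 1 (mod 30168593).

7198206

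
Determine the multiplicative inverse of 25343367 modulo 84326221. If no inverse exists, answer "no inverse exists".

Euclidean algorithm on 84326221, 25343367:
84326221 = 3*25343367 + 8296120
25343367 = 3*8296120 + 455007
8296120 = 18*455007 + 105994
455007 = 4*105994 + 31031
105994 = 3*31031 + 12901
31031 = 2*12901 + 5229
12901 = 2*5229 + 2443
5229 = 2*2443 + 343
2443 = 7*343 + 42
343 = 8*42 + 7
42 = 6*7 + 0
Since gcd = 7 > 1, 25343367 is not a unit mod 84326221.

no inverse exists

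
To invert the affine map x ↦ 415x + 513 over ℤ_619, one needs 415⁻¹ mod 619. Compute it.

gcd(619, 415) by repeated division:
619 = 1×415 + 204
415 = 2×204 + 7
204 = 29×7 + 1
7 = 7×1 + 0
gcd = 1, so the inverse exists. Back-substitute:
1 = 204 − 29·7
1 = −29·415 + 59·204
1 = 59·619 − 88·415
Thus 415·(-88) ≡ 1 (mod 619); reducing, -88 mod 619 = 531.

531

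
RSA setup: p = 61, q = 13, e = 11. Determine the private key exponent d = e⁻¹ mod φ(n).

131

φ(n) = (p−1)(q−1) = 60·12 = 720.
Need d with 11·d ≡ 1 (mod 720). Apply the extended Euclidean algorithm:
720 = 65·11 + 5
11 = 2·5 + 1
5 = 5·1 + 0
Back-substitute:
1 = 11 − 2·5
1 = −2·720 + 131·11
So 11·131 ≡ 1 (mod 720), hence d = 131.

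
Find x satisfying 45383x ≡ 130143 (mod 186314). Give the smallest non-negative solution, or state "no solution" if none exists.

57749

First find gcd(45383, 186314):
186314 = 4*45383 + 4782
45383 = 9*4782 + 2345
4782 = 2*2345 + 92
2345 = 25*92 + 45
92 = 2*45 + 2
45 = 22*2 + 1
2 = 2*1 + 0
gcd = 1, so a unique solution mod 186314 exists.
Back-substitute for the Bézout coefficients:
1 = 45 − 22·2
1 = −22·92 + 45·45
1 = 45·2345 − 1147·92
1 = −1147·4782 + 2339·2345
1 = 2339·45383 − 22198·4782
1 = −22198·186314 + 91131·45383
So 45383·(91131) ≡ 1 (mod 186314), giving 45383⁻¹ ≡ 91131.
x ≡ 45383⁻¹·130143 ≡ 91131·130143 ≡ 57749 (mod 186314).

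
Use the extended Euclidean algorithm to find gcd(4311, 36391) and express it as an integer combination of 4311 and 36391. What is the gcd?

1

Apply Euclid's algorithm to 36391 and 4311:
36391 = 8×4311 + 1903
4311 = 2×1903 + 505
1903 = 3×505 + 388
505 = 1×388 + 117
388 = 3×117 + 37
117 = 3×37 + 6
37 = 6×6 + 1
6 = 6×1 + 0
gcd(4311, 36391) = 1.
Working backward:
1 = 37 − 6·6
1 = −6·117 + 19·37
1 = 19·388 − 63·117
1 = −63·505 + 82·388
1 = 82·1903 − 309·505
1 = −309·4311 + 700·1903
1 = 700·36391 − 5909·4311
So 1 = (700)·36391 + (-5909)·4311.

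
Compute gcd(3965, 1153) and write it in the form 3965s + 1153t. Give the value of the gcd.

1

Repeated division:
3965 = 3×1153 + 506
1153 = 2×506 + 141
506 = 3×141 + 83
141 = 1×83 + 58
83 = 1×58 + 25
58 = 2×25 + 8
25 = 3×8 + 1
8 = 8×1 + 0
gcd(3965, 1153) = 1.
Back-substituting:
1 = 25 − 3·8
1 = −3·58 + 7·25
1 = 7·83 − 10·58
1 = −10·141 + 17·83
1 = 17·506 − 61·141
1 = −61·1153 + 139·506
1 = 139·3965 − 478·1153
So 1 = (139)·3965 + (-478)·1153.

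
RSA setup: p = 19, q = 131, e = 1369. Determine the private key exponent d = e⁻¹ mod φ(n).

φ(n) = (p−1)(q−1) = 18·130 = 2340.
Need d with 1369·d ≡ 1 (mod 2340). Apply the extended Euclidean algorithm:
2340 = 1×1369 + 971
1369 = 1×971 + 398
971 = 2×398 + 175
398 = 2×175 + 48
175 = 3×48 + 31
48 = 1×31 + 17
31 = 1×17 + 14
17 = 1×14 + 3
14 = 4×3 + 2
3 = 1×2 + 1
2 = 2×1 + 0
Back-substitute:
1 = 3 − 2
1 = −14 + 5·3
1 = 5·17 − 6·14
1 = −6·31 + 11·17
1 = 11·48 − 17·31
1 = −17·175 + 62·48
1 = 62·398 − 141·175
1 = −141·971 + 344·398
1 = 344·1369 − 485·971
1 = −485·2340 + 829·1369
So 1369·829 ≡ 1 (mod 2340), hence d = 829.

829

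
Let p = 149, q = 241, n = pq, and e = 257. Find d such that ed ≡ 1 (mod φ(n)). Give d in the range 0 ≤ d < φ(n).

19073

φ(n) = (p−1)(q−1) = 148·240 = 35520.
Need d with 257·d ≡ 1 (mod 35520). Apply the extended Euclidean algorithm:
35520 = 138×257 + 54
257 = 4×54 + 41
54 = 1×41 + 13
41 = 3×13 + 2
13 = 6×2 + 1
2 = 2×1 + 0
Back-substitute:
1 = 13 − 6·2
1 = −6·41 + 19·13
1 = 19·54 − 25·41
1 = −25·257 + 119·54
1 = 119·35520 − 16447·257
So 257·(-16447) ≡ 1 (mod 35520), hence d ≡ -16447 ≡ 19073 (mod 35520).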